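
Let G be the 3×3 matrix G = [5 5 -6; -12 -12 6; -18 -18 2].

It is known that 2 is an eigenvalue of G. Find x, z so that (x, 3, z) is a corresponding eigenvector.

We need (G - 2I)v = 0.
G - 2I = [[3, 5, -6], [-12, -14, 6], [-18, -18, 0]].
Row 1: (3)·x + (5)·3 + (-6)·z = 0
Row 2: (-12)·x + (-14)·3 + (6)·z = 0
Row 3: (-18)·x + (-18)·3 + (0)·z = 0
Solving gives x = -3, z = 1.
Check: G·(-3, 3, 1) = (-6, 6, 2) = 2·(-3, 3, 1).

-3, 1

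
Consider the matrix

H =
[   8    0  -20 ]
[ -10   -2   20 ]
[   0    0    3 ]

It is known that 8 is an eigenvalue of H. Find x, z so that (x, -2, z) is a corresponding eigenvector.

We need (H - 8I)v = 0.
H - 8I = [[0, 0, -20], [-10, -10, 20], [0, 0, -5]].
Row 1: (0)·x + (0)·-2 + (-20)·z = 0
Row 2: (-10)·x + (-10)·-2 + (20)·z = 0
Row 3: (0)·x + (0)·-2 + (-5)·z = 0
Solving gives x = 2, z = 0.
Check: H·(2, -2, 0) = (16, -16, 0) = 8·(2, -2, 0).

2, 0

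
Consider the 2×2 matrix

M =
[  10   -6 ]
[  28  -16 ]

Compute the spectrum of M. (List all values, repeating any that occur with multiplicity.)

det(M - tI) = (10 - t)(-16 - t) - (-6)·(28) = t^2 + 6t + 8.
This factors as (t + 4)·(t + 2) = 0.
Eigenvalues: -4, -2.

-4, -2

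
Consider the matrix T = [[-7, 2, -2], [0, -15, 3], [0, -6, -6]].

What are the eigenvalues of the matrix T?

-12, -9, -7

The characteristic polynomial is p(λ) = det(λI - T).
Expanding along the first row, p(λ) = λ^3 + 28λ^2 + 255λ + 756.
Since p(-9) = 0, λ = -9 is a root.
Dividing by (λ + 9) leaves λ^2 + 19λ + 84.
The quadratic factors as (λ + 12)·(λ + 7).
Eigenvalues: -12, -9, -7.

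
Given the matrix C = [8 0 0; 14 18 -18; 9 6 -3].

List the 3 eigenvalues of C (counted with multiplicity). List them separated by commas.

Compute the characteristic polynomial p(μ) = det(μI - C).
Expanding along the first row, p(μ) = μ^3 - 23μ^2 + 174μ - 432.
Rational-root test: μ = 6 gives p(6) = 0.
Dividing by (μ - 6) leaves μ^2 - 17μ + 72.
The quadratic factors as (μ - 8)·(μ - 9).
Eigenvalues: 6, 8, 9.

6, 8, 9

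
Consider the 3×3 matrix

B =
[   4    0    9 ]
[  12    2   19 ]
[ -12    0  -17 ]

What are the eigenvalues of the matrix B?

-8, -5, 2

Set up det(λI - B) = 0.
Expanding the 3×3 determinant: p(λ) = λ^3 + 11λ^2 + 14λ - 80.
Since p(-5) = 0, λ = -5 is a root.
Dividing by (λ + 5) leaves λ^2 + 6λ - 16.
The quadratic factors as (λ + 8)·(λ - 2).
Eigenvalues: -8, -5, 2.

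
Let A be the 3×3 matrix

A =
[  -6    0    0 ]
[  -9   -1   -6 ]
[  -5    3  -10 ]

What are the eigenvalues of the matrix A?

-7, -6, -4

Compute the characteristic polynomial p(lambda) = det(lambda·I - A).
Cofactor expansion gives p(lambda) = lambda^3 + 17·lambda^2 + 94·lambda + 168.
Rational-root test: lambda = -4 gives p(-4) = 0.
Factor out (lambda + 4): p(lambda) = (lambda + 4)·(lambda^2 + 13·lambda + 42).
The quadratic factors as (lambda + 7)·(lambda + 6).
Eigenvalues: -7, -6, -4.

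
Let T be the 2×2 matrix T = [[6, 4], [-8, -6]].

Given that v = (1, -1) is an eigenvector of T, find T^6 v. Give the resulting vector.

First find the eigenvalue: Tv = (2, -2) = 2·(1, -1), so λ = 2.
Then T^6 v = λ^6·v = 2^6·(1, -1) = 64·(1, -1) = (64, -64).

(64, -64)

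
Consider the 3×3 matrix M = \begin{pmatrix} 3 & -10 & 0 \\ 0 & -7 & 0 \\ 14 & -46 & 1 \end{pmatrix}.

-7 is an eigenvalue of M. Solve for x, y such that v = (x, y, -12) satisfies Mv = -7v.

We need (M + 7I)v = 0.
M + 7I = [[10, -10, 0], [0, 0, 0], [14, -46, 8]].
Row 1: (10)·x + (-10)·y + (0)·-12 = 0
Row 2: (0)·x + (0)·y + (0)·-12 = 0
Row 3: (14)·x + (-46)·y + (8)·-12 = 0
Solving gives x = -3, y = -3.
Check: M·(-3, -3, -12) = (21, 21, 84) = -7·(-3, -3, -12).

-3, -3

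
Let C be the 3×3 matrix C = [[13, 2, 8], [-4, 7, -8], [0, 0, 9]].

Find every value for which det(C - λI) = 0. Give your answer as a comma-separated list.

9, 9, 11

Compute the characteristic polynomial p(s) = det(sI - C).
Cofactor expansion gives p(s) = s^3 - 29s^2 + 279s - 891.
Try s = 9: p(9) = 0, so 9 is a root.
Factor out (s - 9): p(s) = (s - 9)·(s^2 - 20s + 99).
The quadratic factors as (s - 9)·(s - 11).
Eigenvalues: 9, 9, 11.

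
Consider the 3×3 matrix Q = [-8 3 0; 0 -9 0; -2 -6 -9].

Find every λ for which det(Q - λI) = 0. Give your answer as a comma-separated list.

Compute the characteristic polynomial p(t) = det(tI - Q).
Cofactor expansion gives p(t) = t^3 + 26t^2 + 225t + 648.
Try t = -9: p(-9) = 0, so -9 is a root.
Factor out (t + 9): p(t) = (t + 9)·(t^2 + 17t + 72).
The quadratic factors as (t + 9)·(t + 8).
Eigenvalues: -9, -9, -8.

-9, -9, -8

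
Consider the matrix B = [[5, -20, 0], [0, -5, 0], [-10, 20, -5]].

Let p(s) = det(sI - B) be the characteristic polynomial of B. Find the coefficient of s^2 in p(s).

The coefficient of s^2 of det(sI - B) is −trace(B).
trace(B) = (5) + (-5) + (-5) = -5, so the coefficient is 5.

5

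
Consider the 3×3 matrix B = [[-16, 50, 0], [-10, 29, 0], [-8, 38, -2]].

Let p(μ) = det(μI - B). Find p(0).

72

p(0) = det(0·I − B) = det(−B) = (−1)^3·det(B).
det(B) = -72, so p(0) = 72.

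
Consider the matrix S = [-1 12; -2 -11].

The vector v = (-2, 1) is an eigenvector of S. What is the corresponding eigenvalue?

-7

Compute Sv: S·(-2, 1) = (14, -7).
Since Sv = λv, compare component 1: 14 = λ·-2, so λ = -7.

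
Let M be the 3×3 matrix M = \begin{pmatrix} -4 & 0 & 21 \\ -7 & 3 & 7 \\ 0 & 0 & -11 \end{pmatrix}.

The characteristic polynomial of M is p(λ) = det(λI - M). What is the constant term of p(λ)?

p(λ) = λ^3 + 12λ^2 - λ - 132.
The constant term is -132.

-132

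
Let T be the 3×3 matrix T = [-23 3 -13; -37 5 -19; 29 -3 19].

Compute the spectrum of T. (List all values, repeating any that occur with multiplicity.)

-4, -1, 6

Set up det(λI - T) = 0.
Expanding along the first row, p(λ) = λ^3 - λ^2 - 26λ - 24.
Rational-root test: λ = -1 gives p(-1) = 0.
Factor out (λ + 1): p(λ) = (λ + 1)·(λ^2 - 2λ - 24).
The quadratic factors as (λ + 4)·(λ - 6).
Eigenvalues: -4, -1, 6.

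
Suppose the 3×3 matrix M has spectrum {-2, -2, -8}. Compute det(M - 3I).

If M has eigenvalues -2, -2, -8, then M - 3I has eigenvalues -5, -5, -11.
det(M - 3I) = (-5) · (-5) · (-11) = -275.

-275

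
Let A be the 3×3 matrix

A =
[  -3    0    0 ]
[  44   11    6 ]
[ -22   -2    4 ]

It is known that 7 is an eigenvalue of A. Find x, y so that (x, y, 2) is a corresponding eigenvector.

We need (A - 7I)v = 0.
A - 7I = [[-10, 0, 0], [44, 4, 6], [-22, -2, -3]].
Row 1: (-10)·x + (0)·y + (0)·2 = 0
Row 2: (44)·x + (4)·y + (6)·2 = 0
Row 3: (-22)·x + (-2)·y + (-3)·2 = 0
Solving gives x = 0, y = -3.
Check: A·(0, -3, 2) = (0, -21, 14) = 7·(0, -3, 2).

0, -3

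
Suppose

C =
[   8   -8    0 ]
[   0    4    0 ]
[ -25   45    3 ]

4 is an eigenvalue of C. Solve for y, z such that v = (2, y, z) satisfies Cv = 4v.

We need (C - 4I)v = 0.
C - 4I = [[4, -8, 0], [0, 0, 0], [-25, 45, -1]].
Row 1: (4)·2 + (-8)·y + (0)·z = 0
Row 2: (0)·2 + (0)·y + (0)·z = 0
Row 3: (-25)·2 + (45)·y + (-1)·z = 0
Solving gives y = 1, z = -5.
Check: C·(2, 1, -5) = (8, 4, -20) = 4·(2, 1, -5).

1, -5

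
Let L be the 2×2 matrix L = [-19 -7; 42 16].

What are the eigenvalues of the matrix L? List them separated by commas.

-5, 2

det(L - μI) = (-19 - μ)(16 - μ) - (-7)·(42) = μ^2 + 3μ - 10.
This factors as (μ + 5)·(μ - 2) = 0.
Eigenvalues: -5, 2.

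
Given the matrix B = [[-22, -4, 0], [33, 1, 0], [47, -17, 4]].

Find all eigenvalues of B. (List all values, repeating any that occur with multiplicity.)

Compute the characteristic polynomial p(s) = det(sI - B).
Expanding the 3×3 determinant: p(s) = s^3 + 17s^2 + 26s - 440.
Rational-root test: s = -10 gives p(-10) = 0.
Dividing by (s + 10) leaves s^2 + 7s - 44.
The quadratic factors as (s + 11)·(s - 4).
Eigenvalues: -11, -10, 4.

-11, -10, 4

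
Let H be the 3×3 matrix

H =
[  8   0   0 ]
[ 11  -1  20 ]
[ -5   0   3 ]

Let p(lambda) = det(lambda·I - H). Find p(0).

24

p(0) = det(0·I − H) = det(−H) = (−1)^3·det(H).
det(H) = -24, so p(0) = 24.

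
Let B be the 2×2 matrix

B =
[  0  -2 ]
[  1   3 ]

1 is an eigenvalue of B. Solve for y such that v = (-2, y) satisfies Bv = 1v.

1

We need (B - 1I)v = 0.
B - 1I = [[-1, -2], [1, 2]].
Row 1: (-1)·-2 + (-2)·y = 0
Row 2: (1)·-2 + (2)·y = 0
Solving gives y = 1.
Check: B·(-2, 1) = (-2, 1) = 1·(-2, 1).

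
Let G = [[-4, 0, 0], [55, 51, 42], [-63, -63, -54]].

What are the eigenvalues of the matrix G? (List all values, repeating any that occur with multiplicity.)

Compute the characteristic polynomial p(t) = det(tI - G).
Expanding along the first row, p(t) = t^3 + 7t^2 - 96t - 432.
Try t = -12: p(-12) = 0, so -12 is a root.
Factor out (t + 12): p(t) = (t + 12)·(t^2 - 5t - 36).
The quadratic factors as (t + 4)·(t - 9).
Eigenvalues: -12, -4, 9.

-12, -4, 9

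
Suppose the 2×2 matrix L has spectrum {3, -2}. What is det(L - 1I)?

-6

If L has eigenvalues 3, -2, then L - 1I has eigenvalues 2, -3.
det(L - 1I) = (2) · (-3) = -6.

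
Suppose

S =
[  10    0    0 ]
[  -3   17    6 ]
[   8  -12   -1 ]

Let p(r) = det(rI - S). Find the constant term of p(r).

-550

p(r) = r^3 - 26r^2 + 215r - 550.
The constant term is -550.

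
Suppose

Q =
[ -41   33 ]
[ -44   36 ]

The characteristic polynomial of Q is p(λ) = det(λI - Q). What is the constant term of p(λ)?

-24

p(λ) = λ^2 + 5λ - 24.
The constant term is -24.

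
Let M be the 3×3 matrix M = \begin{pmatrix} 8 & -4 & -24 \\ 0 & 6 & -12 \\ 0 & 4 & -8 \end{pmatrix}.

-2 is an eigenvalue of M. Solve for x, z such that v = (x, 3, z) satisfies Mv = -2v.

6, 2

We need (M + 2I)v = 0.
M + 2I = [[10, -4, -24], [0, 8, -12], [0, 4, -6]].
Row 1: (10)·x + (-4)·3 + (-24)·z = 0
Row 2: (0)·x + (8)·3 + (-12)·z = 0
Row 3: (0)·x + (4)·3 + (-6)·z = 0
Solving gives x = 6, z = 2.
Check: M·(6, 3, 2) = (-12, -6, -4) = -2·(6, 3, 2).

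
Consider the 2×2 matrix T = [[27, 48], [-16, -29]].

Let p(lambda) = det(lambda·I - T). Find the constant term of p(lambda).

p(lambda) = lambda^2 + 2·lambda - 15.
The constant term is -15.

-15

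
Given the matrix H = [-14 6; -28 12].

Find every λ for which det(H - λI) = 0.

det(H - λI) = (-14 - λ)(12 - λ) - (6)·(-28) = λ^2 + 2λ.
This factors as (λ + 2)·λ = 0.
Eigenvalues: -2, 0.

-2, 0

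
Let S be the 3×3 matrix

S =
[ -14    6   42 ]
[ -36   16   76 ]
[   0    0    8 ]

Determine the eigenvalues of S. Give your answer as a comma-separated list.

-2, 4, 8

Compute the characteristic polynomial p(λ) = det(λI - S).
Cofactor expansion gives p(λ) = λ^3 - 10λ^2 + 8λ + 64.
Rational-root test: λ = -2 gives p(-2) = 0.
Factor out (λ + 2): p(λ) = (λ + 2)·(λ^2 - 12λ + 32).
The quadratic factors as (λ - 4)·(λ - 8).
Eigenvalues: -2, 4, 8.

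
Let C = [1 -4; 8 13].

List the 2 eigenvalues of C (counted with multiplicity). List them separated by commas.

det(C - λI) = (1 - λ)(13 - λ) - (-4)·(8) = λ^2 - 14λ + 45.
This factors as (λ - 5)·(λ - 9) = 0.
Eigenvalues: 5, 9.

5, 9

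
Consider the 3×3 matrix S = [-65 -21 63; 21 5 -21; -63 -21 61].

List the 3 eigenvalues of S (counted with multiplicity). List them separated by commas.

The characteristic polynomial is p(μ) = det(μI - S).
Expanding the 3×3 determinant: p(μ) = μ^3 - μ^2 - 16μ - 20.
Since p(-2) = 0, μ = -2 is a root.
Dividing by (μ + 2) leaves μ^2 - 3μ - 10.
The quadratic factors as (μ + 2)·(μ - 5).
Eigenvalues: -2, -2, 5.

-2, -2, 5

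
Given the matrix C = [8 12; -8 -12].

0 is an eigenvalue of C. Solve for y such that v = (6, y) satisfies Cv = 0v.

We need (C)v = 0.
C = [[8, 12], [-8, -12]].
Row 1: (8)·6 + (12)·y = 0
Row 2: (-8)·6 + (-12)·y = 0
Solving gives y = -4.
Check: C·(6, -4) = (0, 0) = 0·(6, -4).

-4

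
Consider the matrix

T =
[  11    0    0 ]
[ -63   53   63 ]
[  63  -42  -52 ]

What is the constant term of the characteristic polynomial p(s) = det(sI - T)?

p(0) = det(0·I − T) = det(−T) = (−1)^3·det(T).
det(T) = -1210, so p(0) = 1210.

1210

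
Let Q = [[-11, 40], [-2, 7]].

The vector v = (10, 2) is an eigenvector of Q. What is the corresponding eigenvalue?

-3

Compute Qv: Q·(10, 2) = (-30, -6).
Since Qv = λv, compare component 1: -30 = λ·10, so λ = -3.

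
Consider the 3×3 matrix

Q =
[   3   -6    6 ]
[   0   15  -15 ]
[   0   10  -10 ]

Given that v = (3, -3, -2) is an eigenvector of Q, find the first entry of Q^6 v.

46875

First find the eigenvalue: Qv = (15, -15, -10) = 5·(3, -3, -2), so λ = 5.
Then Q^6 v = λ^6·v = 5^6·(3, -3, -2) = 15625·(3, -3, -2) = (46875, -46875, -31250).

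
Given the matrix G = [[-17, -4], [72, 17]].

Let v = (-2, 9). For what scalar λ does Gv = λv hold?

1

Compute Gv: G·(-2, 9) = (-2, 9).
Since Gv = λv, compare component 1: -2 = λ·-2, so λ = 1.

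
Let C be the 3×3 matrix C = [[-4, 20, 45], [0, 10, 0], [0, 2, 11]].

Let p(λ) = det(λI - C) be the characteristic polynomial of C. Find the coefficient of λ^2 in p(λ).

-17

The coefficient of λ^2 of det(λI - C) is −trace(C).
trace(C) = (-4) + (10) + (11) = 17, so the coefficient is -17.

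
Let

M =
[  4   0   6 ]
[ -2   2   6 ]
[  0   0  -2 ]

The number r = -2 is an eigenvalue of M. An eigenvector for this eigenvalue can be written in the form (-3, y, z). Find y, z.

-6, 3

We need (M + 2I)v = 0.
M + 2I = [[6, 0, 6], [-2, 4, 6], [0, 0, 0]].
Row 1: (6)·-3 + (0)·y + (6)·z = 0
Row 2: (-2)·-3 + (4)·y + (6)·z = 0
Row 3: (0)·-3 + (0)·y + (0)·z = 0
Solving gives y = -6, z = 3.
Check: M·(-3, -6, 3) = (6, 12, -6) = -2·(-3, -6, 3).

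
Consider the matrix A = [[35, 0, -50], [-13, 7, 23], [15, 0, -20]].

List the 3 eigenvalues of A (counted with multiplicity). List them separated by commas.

Compute the characteristic polynomial p(λ) = det(λI - A).
Cofactor expansion gives p(λ) = λ^3 - 22λ^2 + 155λ - 350.
Try λ = 5: p(5) = 0, so 5 is a root.
Factor out (λ - 5): p(λ) = (λ - 5)·(λ^2 - 17λ + 70).
The quadratic factors as (λ - 7)·(λ - 10).
Eigenvalues: 5, 7, 10.

5, 7, 10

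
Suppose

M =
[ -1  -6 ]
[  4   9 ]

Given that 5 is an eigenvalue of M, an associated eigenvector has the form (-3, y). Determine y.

We need (M - 5I)v = 0.
M - 5I = [[-6, -6], [4, 4]].
Row 1: (-6)·-3 + (-6)·y = 0
Row 2: (4)·-3 + (4)·y = 0
Solving gives y = 3.
Check: M·(-3, 3) = (-15, 15) = 5·(-3, 3).

3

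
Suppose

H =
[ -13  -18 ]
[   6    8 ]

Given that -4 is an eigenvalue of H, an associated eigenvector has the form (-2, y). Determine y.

We need (H + 4I)v = 0.
H + 4I = [[-9, -18], [6, 12]].
Row 1: (-9)·-2 + (-18)·y = 0
Row 2: (6)·-2 + (12)·y = 0
Solving gives y = 1.
Check: H·(-2, 1) = (8, -4) = -4·(-2, 1).

1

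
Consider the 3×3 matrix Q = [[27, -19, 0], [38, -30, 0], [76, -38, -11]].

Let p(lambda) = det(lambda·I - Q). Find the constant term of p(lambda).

p(lambda) = lambda^3 + 14·lambda^2 - 55·lambda - 968.
The constant term is -968.

-968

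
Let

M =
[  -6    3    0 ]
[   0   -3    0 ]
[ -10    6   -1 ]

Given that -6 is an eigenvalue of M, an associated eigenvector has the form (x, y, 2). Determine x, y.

1, 0

We need (M + 6I)v = 0.
M + 6I = [[0, 3, 0], [0, 3, 0], [-10, 6, 5]].
Row 1: (0)·x + (3)·y + (0)·2 = 0
Row 2: (0)·x + (3)·y + (0)·2 = 0
Row 3: (-10)·x + (6)·y + (5)·2 = 0
Solving gives x = 1, y = 0.
Check: M·(1, 0, 2) = (-6, 0, -12) = -6·(1, 0, 2).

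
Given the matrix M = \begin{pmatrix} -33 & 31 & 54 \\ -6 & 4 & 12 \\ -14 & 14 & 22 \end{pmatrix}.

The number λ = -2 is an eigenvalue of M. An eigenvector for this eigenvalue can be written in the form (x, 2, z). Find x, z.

We need (M + 2I)v = 0.
M + 2I = [[-31, 31, 54], [-6, 6, 12], [-14, 14, 24]].
Row 1: (-31)·x + (31)·2 + (54)·z = 0
Row 2: (-6)·x + (6)·2 + (12)·z = 0
Row 3: (-14)·x + (14)·2 + (24)·z = 0
Solving gives x = 2, z = 0.
Check: M·(2, 2, 0) = (-4, -4, 0) = -2·(2, 2, 0).

2, 0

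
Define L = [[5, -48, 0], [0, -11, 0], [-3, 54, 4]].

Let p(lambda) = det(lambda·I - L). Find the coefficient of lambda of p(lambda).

p(lambda) = lambda^3 + 2·lambda^2 - 79·lambda + 220.
The coefficient of lambda is -79.

-79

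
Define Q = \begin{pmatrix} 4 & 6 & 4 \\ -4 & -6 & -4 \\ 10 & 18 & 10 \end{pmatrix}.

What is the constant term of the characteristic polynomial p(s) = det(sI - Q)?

p(0) = det(0·I − Q) = det(−Q) = (−1)^3·det(Q).
det(Q) = 0, so p(0) = 0.

0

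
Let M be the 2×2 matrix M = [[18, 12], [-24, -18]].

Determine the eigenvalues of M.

det(M - sI) = (18 - s)(-18 - s) - (12)·(-24) = s^2 - 36.
This factors as (s + 6)·(s - 6) = 0.
Eigenvalues: -6, 6.

-6, 6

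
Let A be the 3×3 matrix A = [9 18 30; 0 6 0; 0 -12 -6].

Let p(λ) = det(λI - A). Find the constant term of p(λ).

p(λ) = λ^3 - 9λ^2 - 36λ + 324.
The constant term is 324.

324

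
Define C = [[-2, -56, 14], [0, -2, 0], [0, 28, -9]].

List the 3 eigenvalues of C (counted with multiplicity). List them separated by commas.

Compute the characteristic polynomial p(λ) = det(λI - C).
Cofactor expansion gives p(λ) = λ^3 + 13λ^2 + 40λ + 36.
Try λ = -2: p(-2) = 0, so -2 is a root.
Factor out (λ + 2): p(λ) = (λ + 2)·(λ^2 + 11λ + 18).
The quadratic factors as (λ + 9)·(λ + 2).
Eigenvalues: -9, -2, -2.

-9, -2, -2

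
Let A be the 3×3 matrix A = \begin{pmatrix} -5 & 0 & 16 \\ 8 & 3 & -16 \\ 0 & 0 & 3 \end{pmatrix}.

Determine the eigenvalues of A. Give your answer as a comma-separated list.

Compute the characteristic polynomial p(s) = det(sI - A).
Expanding along the first row, p(s) = s^3 - s^2 - 21s + 45.
Try s = 3: p(3) = 0, so 3 is a root.
Factor out (s - 3): p(s) = (s - 3)·(s^2 + 2s - 15).
The quadratic factors as (s + 5)·(s - 3).
Eigenvalues: -5, 3, 3.

-5, 3, 3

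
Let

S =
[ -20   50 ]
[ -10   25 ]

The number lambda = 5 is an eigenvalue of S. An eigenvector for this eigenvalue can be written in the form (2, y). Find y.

We need (S - 5I)v = 0.
S - 5I = [[-25, 50], [-10, 20]].
Row 1: (-25)·2 + (50)·y = 0
Row 2: (-10)·2 + (20)·y = 0
Solving gives y = 1.
Check: S·(2, 1) = (10, 5) = 5·(2, 1).

1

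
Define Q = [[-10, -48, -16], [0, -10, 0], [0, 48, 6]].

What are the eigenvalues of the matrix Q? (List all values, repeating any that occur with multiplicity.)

The characteristic polynomial is p(lambda) = det(lambda·I - Q).
Expanding along the first row, p(lambda) = lambda^3 + 14·lambda^2 - 20·lambda - 600.
Since p(6) = 0, lambda = 6 is a root.
Factor out (lambda - 6): p(lambda) = (lambda - 6)·(lambda^2 + 20·lambda + 100).
The quadratic factor is (lambda + 10)^2.
Eigenvalues: -10, -10, 6.

-10, -10, 6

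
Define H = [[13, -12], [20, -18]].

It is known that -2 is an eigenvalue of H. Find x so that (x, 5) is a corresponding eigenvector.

We need (H + 2I)v = 0.
H + 2I = [[15, -12], [20, -16]].
Row 1: (15)·x + (-12)·5 = 0
Row 2: (20)·x + (-16)·5 = 0
Solving gives x = 4.
Check: H·(4, 5) = (-8, -10) = -2·(4, 5).

4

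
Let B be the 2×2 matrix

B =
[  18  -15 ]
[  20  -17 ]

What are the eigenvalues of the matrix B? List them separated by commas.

-2, 3

det(B - μI) = (18 - μ)(-17 - μ) - (-15)·(20) = μ^2 - μ - 6.
This factors as (μ + 2)·(μ - 3) = 0.
Eigenvalues: -2, 3.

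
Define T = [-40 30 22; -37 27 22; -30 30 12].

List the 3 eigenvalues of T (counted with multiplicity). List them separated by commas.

-10, -3, 12

Set up det(μI - T) = 0.
Cofactor expansion gives p(μ) = μ^3 + μ^2 - 126μ - 360.
Since p(-10) = 0, μ = -10 is a root.
Dividing by (μ + 10) leaves μ^2 - 9μ - 36.
The quadratic factors as (μ + 3)·(μ - 12).
Eigenvalues: -10, -3, 12.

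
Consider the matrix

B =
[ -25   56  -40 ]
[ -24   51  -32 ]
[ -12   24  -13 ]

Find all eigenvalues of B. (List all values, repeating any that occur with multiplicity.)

-1, 3, 11

Compute the characteristic polynomial p(t) = det(tI - B).
Cofactor expansion gives p(t) = t^3 - 13t^2 + 19t + 33.
Try t = 11: p(11) = 0, so 11 is a root.
Dividing by (t - 11) leaves t^2 - 2t - 3.
The quadratic factors as (t + 1)·(t - 3).
Eigenvalues: -1, 3, 11.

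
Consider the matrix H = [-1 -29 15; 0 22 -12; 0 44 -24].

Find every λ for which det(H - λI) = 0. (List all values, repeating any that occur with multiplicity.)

Compute the characteristic polynomial p(s) = det(sI - H).
Cofactor expansion gives p(s) = s^3 + 3s^2 + 2s.
Since p(0) = 0, s = 0 is a root.
Dividing by s leaves s^2 + 3s + 2.
The quadratic factors as (s + 2)·(s + 1).
Eigenvalues: -2, -1, 0.

-2, -1, 0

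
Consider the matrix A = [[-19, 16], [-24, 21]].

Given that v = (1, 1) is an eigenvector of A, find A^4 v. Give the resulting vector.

First find the eigenvalue: Av = (-3, -3) = -3·(1, 1), so λ = -3.
Then A^4 v = λ^4·v = (-3)^4·(1, 1) = 81·(1, 1) = (81, 81).

(81, 81)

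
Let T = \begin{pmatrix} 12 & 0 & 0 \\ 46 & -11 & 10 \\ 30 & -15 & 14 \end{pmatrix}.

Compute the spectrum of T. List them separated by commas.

The characteristic polynomial is p(s) = det(sI - T).
Cofactor expansion gives p(s) = s^3 - 15s^2 + 32s + 48.
Since p(4) = 0, s = 4 is a root.
Dividing by (s - 4) leaves s^2 - 11s - 12.
The quadratic factors as (s + 1)·(s - 12).
Eigenvalues: -1, 4, 12.

-1, 4, 12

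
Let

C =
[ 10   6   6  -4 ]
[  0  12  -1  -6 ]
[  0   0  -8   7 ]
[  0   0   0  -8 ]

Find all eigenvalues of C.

-8, -8, 10, 12

C is upper triangular, so its eigenvalues are the diagonal entries.
Diagonal: 10, 12, -8, -8.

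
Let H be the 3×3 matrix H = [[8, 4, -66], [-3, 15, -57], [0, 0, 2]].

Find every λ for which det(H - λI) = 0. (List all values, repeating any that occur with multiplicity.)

2, 11, 12

Set up det(λI - H) = 0.
Expanding the 3×3 determinant: p(λ) = λ^3 - 25λ^2 + 178λ - 264.
Try λ = 2: p(2) = 0, so 2 is a root.
Dividing by (λ - 2) leaves λ^2 - 23λ + 132.
The quadratic factors as (λ - 11)·(λ - 12).
Eigenvalues: 2, 11, 12.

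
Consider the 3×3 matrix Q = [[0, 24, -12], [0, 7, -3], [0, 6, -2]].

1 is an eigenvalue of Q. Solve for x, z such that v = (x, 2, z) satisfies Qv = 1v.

We need (Q - 1I)v = 0.
Q - 1I = [[-1, 24, -12], [0, 6, -3], [0, 6, -3]].
Row 1: (-1)·x + (24)·2 + (-12)·z = 0
Row 2: (0)·x + (6)·2 + (-3)·z = 0
Row 3: (0)·x + (6)·2 + (-3)·z = 0
Solving gives x = 0, z = 4.
Check: Q·(0, 2, 4) = (0, 2, 4) = 1·(0, 2, 4).

0, 4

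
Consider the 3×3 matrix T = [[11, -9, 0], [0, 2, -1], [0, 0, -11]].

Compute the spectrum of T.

-11, 2, 11

T is upper triangular, so its eigenvalues are the diagonal entries.
Diagonal: 11, 2, -11.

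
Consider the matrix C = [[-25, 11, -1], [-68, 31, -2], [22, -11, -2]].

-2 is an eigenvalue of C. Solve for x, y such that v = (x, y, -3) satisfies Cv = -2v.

3, 6

We need (C + 2I)v = 0.
C + 2I = [[-23, 11, -1], [-68, 33, -2], [22, -11, 0]].
Row 1: (-23)·x + (11)·y + (-1)·-3 = 0
Row 2: (-68)·x + (33)·y + (-2)·-3 = 0
Row 3: (22)·x + (-11)·y + (0)·-3 = 0
Solving gives x = 3, y = 6.
Check: C·(3, 6, -3) = (-6, -12, 6) = -2·(3, 6, -3).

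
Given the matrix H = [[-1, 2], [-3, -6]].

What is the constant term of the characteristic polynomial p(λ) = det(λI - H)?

12

p(0) = det(0·I − H) = det(−H) = (−1)^2·det(H).
det(H) = 12, so p(0) = 12.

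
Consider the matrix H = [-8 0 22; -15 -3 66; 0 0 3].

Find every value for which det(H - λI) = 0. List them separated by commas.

Compute the characteristic polynomial p(μ) = det(μI - H).
Cofactor expansion gives p(μ) = μ^3 + 8μ^2 - 9μ - 72.
Rational-root test: μ = 3 gives p(3) = 0.
Factor out (μ - 3): p(μ) = (μ - 3)·(μ^2 + 11μ + 24).
The quadratic factors as (μ + 8)·(μ + 3).
Eigenvalues: -8, -3, 3.

-8, -3, 3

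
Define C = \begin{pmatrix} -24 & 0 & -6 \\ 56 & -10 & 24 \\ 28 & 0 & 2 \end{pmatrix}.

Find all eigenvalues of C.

Set up det(tI - C) = 0.
Expanding along the first row, p(t) = t^3 + 32t^2 + 340t + 1200.
Try t = -10: p(-10) = 0, so -10 is a root.
Dividing by (t + 10) leaves t^2 + 22t + 120.
The quadratic factors as (t + 12)·(t + 10).
Eigenvalues: -12, -10, -10.

-12, -10, -10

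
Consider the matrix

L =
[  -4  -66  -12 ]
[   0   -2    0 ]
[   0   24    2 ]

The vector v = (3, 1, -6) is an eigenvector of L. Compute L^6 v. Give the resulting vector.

First find the eigenvalue: Lv = (-6, -2, 12) = -2·(3, 1, -6), so λ = -2.
Then L^6 v = λ^6·v = (-2)^6·(3, 1, -6) = 64·(3, 1, -6) = (192, 64, -384).

(192, 64, -384)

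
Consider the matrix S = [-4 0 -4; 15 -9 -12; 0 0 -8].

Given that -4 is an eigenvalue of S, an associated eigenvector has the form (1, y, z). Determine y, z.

3, 0

We need (S + 4I)v = 0.
S + 4I = [[0, 0, -4], [15, -5, -12], [0, 0, -4]].
Row 1: (0)·1 + (0)·y + (-4)·z = 0
Row 2: (15)·1 + (-5)·y + (-12)·z = 0
Row 3: (0)·1 + (0)·y + (-4)·z = 0
Solving gives y = 3, z = 0.
Check: S·(1, 3, 0) = (-4, -12, 0) = -4·(1, 3, 0).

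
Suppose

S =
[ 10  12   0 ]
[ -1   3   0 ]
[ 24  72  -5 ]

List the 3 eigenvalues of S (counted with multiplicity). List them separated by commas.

-5, 6, 7

The characteristic polynomial is p(μ) = det(μI - S).
Cofactor expansion gives p(μ) = μ^3 - 8μ^2 - 23μ + 210.
Rational-root test: μ = 7 gives p(7) = 0.
Dividing by (μ - 7) leaves μ^2 - μ - 30.
The quadratic factors as (μ + 5)·(μ - 6).
Eigenvalues: -5, 6, 7.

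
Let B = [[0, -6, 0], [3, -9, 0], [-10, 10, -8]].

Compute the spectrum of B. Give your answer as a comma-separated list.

-8, -6, -3

Compute the characteristic polynomial p(s) = det(sI - B).
Expanding the 3×3 determinant: p(s) = s^3 + 17s^2 + 90s + 144.
Since p(-6) = 0, s = -6 is a root.
Factor out (s + 6): p(s) = (s + 6)·(s^2 + 11s + 24).
The quadratic factors as (s + 8)·(s + 3).
Eigenvalues: -8, -6, -3.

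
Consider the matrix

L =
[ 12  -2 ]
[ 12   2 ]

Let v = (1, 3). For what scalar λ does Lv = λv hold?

Compute Lv: L·(1, 3) = (6, 18).
Since Lv = λv, compare component 1: 6 = λ·1, so λ = 6.

6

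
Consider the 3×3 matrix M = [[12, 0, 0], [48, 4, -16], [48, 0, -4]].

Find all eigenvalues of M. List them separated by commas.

Compute the characteristic polynomial p(s) = det(sI - M).
Cofactor expansion gives p(s) = s^3 - 12s^2 - 16s + 192.
Rational-root test: s = 12 gives p(12) = 0.
Factor out (s - 12): p(s) = (s - 12)·(s^2 - 16).
The quadratic factors as (s + 4)·(s - 4).
Eigenvalues: -4, 4, 12.

-4, 4, 12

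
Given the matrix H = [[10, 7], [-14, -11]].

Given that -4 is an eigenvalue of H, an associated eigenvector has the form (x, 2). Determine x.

We need (H + 4I)v = 0.
H + 4I = [[14, 7], [-14, -7]].
Row 1: (14)·x + (7)·2 = 0
Row 2: (-14)·x + (-7)·2 = 0
Solving gives x = -1.
Check: H·(-1, 2) = (4, -8) = -4·(-1, 2).

-1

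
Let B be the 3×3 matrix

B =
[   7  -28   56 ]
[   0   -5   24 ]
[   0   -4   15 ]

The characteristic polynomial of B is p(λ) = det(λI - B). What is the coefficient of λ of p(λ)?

91

p(λ) = λ^3 - 17λ^2 + 91λ - 147.
The coefficient of λ is 91.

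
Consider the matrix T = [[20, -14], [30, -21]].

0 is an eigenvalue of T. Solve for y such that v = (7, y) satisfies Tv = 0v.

We need (T)v = 0.
T = [[20, -14], [30, -21]].
Row 1: (20)·7 + (-14)·y = 0
Row 2: (30)·7 + (-21)·y = 0
Solving gives y = 10.
Check: T·(7, 10) = (0, 0) = 0·(7, 10).

10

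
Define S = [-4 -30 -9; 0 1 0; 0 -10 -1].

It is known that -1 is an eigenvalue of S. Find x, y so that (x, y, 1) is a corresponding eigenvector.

-3, 0

We need (S + 1I)v = 0.
S + 1I = [[-3, -30, -9], [0, 2, 0], [0, -10, 0]].
Row 1: (-3)·x + (-30)·y + (-9)·1 = 0
Row 2: (0)·x + (2)·y + (0)·1 = 0
Row 3: (0)·x + (-10)·y + (0)·1 = 0
Solving gives x = -3, y = 0.
Check: S·(-3, 0, 1) = (3, 0, -1) = -1·(-3, 0, 1).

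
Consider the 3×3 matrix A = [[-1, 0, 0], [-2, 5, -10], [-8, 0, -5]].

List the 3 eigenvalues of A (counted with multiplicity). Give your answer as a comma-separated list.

The characteristic polynomial is p(λ) = det(λI - A).
Expanding the 3×3 determinant: p(λ) = λ^3 + λ^2 - 25λ - 25.
Since p(-1) = 0, λ = -1 is a root.
Dividing by (λ + 1) leaves λ^2 - 25.
The quadratic factors as (λ + 5)·(λ - 5).
Eigenvalues: -5, -1, 5.

-5, -1, 5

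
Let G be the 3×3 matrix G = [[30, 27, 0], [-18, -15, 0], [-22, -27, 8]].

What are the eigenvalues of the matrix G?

Set up det(λI - G) = 0.
Expanding the 3×3 determinant: p(λ) = λ^3 - 23λ^2 + 156λ - 288.
Rational-root test: λ = 12 gives p(12) = 0.
Dividing by (λ - 12) leaves λ^2 - 11λ + 24.
The quadratic factors as (λ - 3)·(λ - 8).
Eigenvalues: 3, 8, 12.

3, 8, 12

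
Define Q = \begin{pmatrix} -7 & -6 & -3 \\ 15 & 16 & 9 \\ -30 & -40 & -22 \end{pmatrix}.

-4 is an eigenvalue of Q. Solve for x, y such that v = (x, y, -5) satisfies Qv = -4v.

-1, 3

We need (Q + 4I)v = 0.
Q + 4I = [[-3, -6, -3], [15, 20, 9], [-30, -40, -18]].
Row 1: (-3)·x + (-6)·y + (-3)·-5 = 0
Row 2: (15)·x + (20)·y + (9)·-5 = 0
Row 3: (-30)·x + (-40)·y + (-18)·-5 = 0
Solving gives x = -1, y = 3.
Check: Q·(-1, 3, -5) = (4, -12, 20) = -4·(-1, 3, -5).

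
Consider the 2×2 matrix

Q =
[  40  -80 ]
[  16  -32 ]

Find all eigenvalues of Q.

det(Q - lambda·I) = (40 - lambda)(-32 - lambda) - (-80)·(16) = lambda^2 - 8·lambda.
This factors as lambda·(lambda - 8) = 0.
Eigenvalues: 0, 8.

0, 8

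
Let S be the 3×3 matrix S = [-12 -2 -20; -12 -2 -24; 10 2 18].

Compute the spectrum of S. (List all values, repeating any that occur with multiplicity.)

-2, 2, 4

Compute the characteristic polynomial p(λ) = det(λI - S).
Cofactor expansion gives p(λ) = λ^3 - 4λ^2 - 4λ + 16.
Since p(4) = 0, λ = 4 is a root.
Factor out (λ - 4): p(λ) = (λ - 4)·(λ^2 - 4).
The quadratic factors as (λ + 2)·(λ - 2).
Eigenvalues: -2, 2, 4.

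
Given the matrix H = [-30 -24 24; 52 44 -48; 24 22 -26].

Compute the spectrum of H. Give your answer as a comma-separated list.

-6, -4, -2

Compute the characteristic polynomial p(r) = det(rI - H).
Expanding the 3×3 determinant: p(r) = r^3 + 12r^2 + 44r + 48.
Try r = -2: p(-2) = 0, so -2 is a root.
Dividing by (r + 2) leaves r^2 + 10r + 24.
The quadratic factors as (r + 6)·(r + 4).
Eigenvalues: -6, -4, -2.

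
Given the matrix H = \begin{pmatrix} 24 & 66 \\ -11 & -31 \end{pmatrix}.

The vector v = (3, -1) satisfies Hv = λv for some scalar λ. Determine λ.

Compute Hv: H·(3, -1) = (6, -2).
Since Hv = λv, compare component 1: 6 = λ·3, so λ = 2.

2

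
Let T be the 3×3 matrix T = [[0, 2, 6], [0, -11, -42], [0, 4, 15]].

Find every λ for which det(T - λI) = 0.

0, 1, 3

Set up det(lambda·I - T) = 0.
Expanding along the first row, p(lambda) = lambda^3 - 4·lambda^2 + 3·lambda.
Rational-root test: lambda = 0 gives p(0) = 0.
Dividing by lambda leaves lambda^2 - 4·lambda + 3.
The quadratic factors as (lambda - 1)·(lambda - 3).
Eigenvalues: 0, 1, 3.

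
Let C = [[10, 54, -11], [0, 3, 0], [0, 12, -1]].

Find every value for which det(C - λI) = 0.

The characteristic polynomial is p(λ) = det(λI - C).
Expanding the 3×3 determinant: p(λ) = λ^3 - 12λ^2 + 17λ + 30.
Try λ = -1: p(-1) = 0, so -1 is a root.
Dividing by (λ + 1) leaves λ^2 - 13λ + 30.
The quadratic factors as (λ - 3)·(λ - 10).
Eigenvalues: -1, 3, 10.

-1, 3, 10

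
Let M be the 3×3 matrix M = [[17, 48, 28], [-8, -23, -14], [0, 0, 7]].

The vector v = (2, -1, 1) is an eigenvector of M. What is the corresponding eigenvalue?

Compute Mv: M·(2, -1, 1) = (14, -7, 7).
Since Mv = λv, compare component 1: 14 = λ·2, so λ = 7.

7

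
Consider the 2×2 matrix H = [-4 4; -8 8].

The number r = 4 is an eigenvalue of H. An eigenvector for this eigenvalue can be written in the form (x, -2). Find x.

-1

We need (H - 4I)v = 0.
H - 4I = [[-8, 4], [-8, 4]].
Row 1: (-8)·x + (4)·-2 = 0
Row 2: (-8)·x + (4)·-2 = 0
Solving gives x = -1.
Check: H·(-1, -2) = (-4, -8) = 4·(-1, -2).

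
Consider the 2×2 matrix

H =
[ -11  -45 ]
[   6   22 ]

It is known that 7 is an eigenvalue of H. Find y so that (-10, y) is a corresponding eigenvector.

We need (H - 7I)v = 0.
H - 7I = [[-18, -45], [6, 15]].
Row 1: (-18)·-10 + (-45)·y = 0
Row 2: (6)·-10 + (15)·y = 0
Solving gives y = 4.
Check: H·(-10, 4) = (-70, 28) = 7·(-10, 4).

4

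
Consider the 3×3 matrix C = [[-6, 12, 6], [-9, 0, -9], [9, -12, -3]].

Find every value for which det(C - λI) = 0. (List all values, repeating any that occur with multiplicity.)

The characteristic polynomial is p(s) = det(sI - C).
Expanding the 3×3 determinant: p(s) = s^3 + 9s^2 - 36s.
Since p(-12) = 0, s = -12 is a root.
Dividing by (s + 12) leaves s^2 - 3s.
The quadratic factors as s·(s - 3).
Eigenvalues: -12, 0, 3.

-12, 0, 3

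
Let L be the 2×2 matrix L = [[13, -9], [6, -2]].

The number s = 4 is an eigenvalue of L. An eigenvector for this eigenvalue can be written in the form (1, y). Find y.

1

We need (L - 4I)v = 0.
L - 4I = [[9, -9], [6, -6]].
Row 1: (9)·1 + (-9)·y = 0
Row 2: (6)·1 + (-6)·y = 0
Solving gives y = 1.
Check: L·(1, 1) = (4, 4) = 4·(1, 1).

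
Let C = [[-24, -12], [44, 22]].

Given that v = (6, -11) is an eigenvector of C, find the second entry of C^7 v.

1408

First find the eigenvalue: Cv = (-12, 22) = -2·(6, -11), so λ = -2.
Then C^7 v = λ^7·v = (-2)^7·(6, -11) = -128·(6, -11) = (-768, 1408).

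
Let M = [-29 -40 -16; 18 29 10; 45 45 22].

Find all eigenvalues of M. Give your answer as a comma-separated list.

4, 7, 11

The characteristic polynomial is p(λ) = det(λI - M).
Expanding along the first row, p(λ) = λ^3 - 22λ^2 + 149λ - 308.
Rational-root test: λ = 4 gives p(4) = 0.
Factor out (λ - 4): p(λ) = (λ - 4)·(λ^2 - 18λ + 77).
The quadratic factors as (λ - 7)·(λ - 11).
Eigenvalues: 4, 7, 11.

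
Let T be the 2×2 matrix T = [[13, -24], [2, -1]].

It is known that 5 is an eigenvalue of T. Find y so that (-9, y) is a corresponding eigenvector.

We need (T - 5I)v = 0.
T - 5I = [[8, -24], [2, -6]].
Row 1: (8)·-9 + (-24)·y = 0
Row 2: (2)·-9 + (-6)·y = 0
Solving gives y = -3.
Check: T·(-9, -3) = (-45, -15) = 5·(-9, -3).

-3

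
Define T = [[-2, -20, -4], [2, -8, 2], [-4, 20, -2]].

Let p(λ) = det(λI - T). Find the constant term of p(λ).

p(λ) = λ^3 + 12λ^2 + 20λ - 96.
The constant term is -96.

-96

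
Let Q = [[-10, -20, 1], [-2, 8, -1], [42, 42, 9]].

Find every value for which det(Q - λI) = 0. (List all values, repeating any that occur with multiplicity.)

The characteristic polynomial is p(μ) = det(μI - Q).
Expanding the 3×3 determinant: p(μ) = μ^3 - 7μ^2 - 138μ + 1080.
Since p(-12) = 0, μ = -12 is a root.
Factor out (μ + 12): p(μ) = (μ + 12)·(μ^2 - 19μ + 90).
The quadratic factors as (μ - 9)·(μ - 10).
Eigenvalues: -12, 9, 10.

-12, 9, 10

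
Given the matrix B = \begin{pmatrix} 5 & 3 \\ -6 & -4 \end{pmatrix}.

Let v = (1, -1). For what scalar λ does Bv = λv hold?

2

Compute Bv: B·(1, -1) = (2, -2).
Since Bv = λv, compare component 1: 2 = λ·1, so λ = 2.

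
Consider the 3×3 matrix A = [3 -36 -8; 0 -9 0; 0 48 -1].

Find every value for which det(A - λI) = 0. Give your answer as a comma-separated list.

The characteristic polynomial is p(r) = det(rI - A).
Expanding the 3×3 determinant: p(r) = r^3 + 7r^2 - 21r - 27.
Rational-root test: r = 3 gives p(3) = 0.
Dividing by (r - 3) leaves r^2 + 10r + 9.
The quadratic factors as (r + 9)·(r + 1).
Eigenvalues: -9, -1, 3.

-9, -1, 3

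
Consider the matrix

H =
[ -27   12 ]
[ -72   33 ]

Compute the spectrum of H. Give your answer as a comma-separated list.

-3, 9

det(H - lambda·I) = (-27 - lambda)(33 - lambda) - (12)·(-72) = lambda^2 - 6·lambda - 27.
This factors as (lambda + 3)·(lambda - 9) = 0.
Eigenvalues: -3, 9.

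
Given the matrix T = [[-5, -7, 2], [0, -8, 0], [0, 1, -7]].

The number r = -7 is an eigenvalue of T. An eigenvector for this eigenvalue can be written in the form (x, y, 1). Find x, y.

-1, 0

We need (T + 7I)v = 0.
T + 7I = [[2, -7, 2], [0, -1, 0], [0, 1, 0]].
Row 1: (2)·x + (-7)·y + (2)·1 = 0
Row 2: (0)·x + (-1)·y + (0)·1 = 0
Row 3: (0)·x + (1)·y + (0)·1 = 0
Solving gives x = -1, y = 0.
Check: T·(-1, 0, 1) = (7, 0, -7) = -7·(-1, 0, 1).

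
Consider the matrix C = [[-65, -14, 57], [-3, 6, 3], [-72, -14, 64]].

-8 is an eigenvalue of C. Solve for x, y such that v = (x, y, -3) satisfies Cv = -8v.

We need (C + 8I)v = 0.
C + 8I = [[-57, -14, 57], [-3, 14, 3], [-72, -14, 72]].
Row 1: (-57)·x + (-14)·y + (57)·-3 = 0
Row 2: (-3)·x + (14)·y + (3)·-3 = 0
Row 3: (-72)·x + (-14)·y + (72)·-3 = 0
Solving gives x = -3, y = 0.
Check: C·(-3, 0, -3) = (24, 0, 24) = -8·(-3, 0, -3).

-3, 0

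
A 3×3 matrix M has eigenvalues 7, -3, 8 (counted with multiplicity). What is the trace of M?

trace(M) is the sum of the eigenvalues: (7) + (-3) + (8) = 12.

12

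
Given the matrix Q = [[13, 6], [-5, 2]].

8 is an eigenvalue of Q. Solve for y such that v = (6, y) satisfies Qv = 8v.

We need (Q - 8I)v = 0.
Q - 8I = [[5, 6], [-5, -6]].
Row 1: (5)·6 + (6)·y = 0
Row 2: (-5)·6 + (-6)·y = 0
Solving gives y = -5.
Check: Q·(6, -5) = (48, -40) = 8·(6, -5).

-5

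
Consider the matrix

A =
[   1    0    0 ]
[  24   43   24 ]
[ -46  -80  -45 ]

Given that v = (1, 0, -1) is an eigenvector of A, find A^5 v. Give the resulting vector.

First find the eigenvalue: Av = (1, 0, -1) = 1·(1, 0, -1), so λ = 1.
Then A^5 v = λ^5·v = 1^5·(1, 0, -1) = 1·(1, 0, -1) = (1, 0, -1).

(1, 0, -1)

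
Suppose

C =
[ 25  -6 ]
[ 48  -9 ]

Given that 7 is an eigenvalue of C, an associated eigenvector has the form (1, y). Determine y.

We need (C - 7I)v = 0.
C - 7I = [[18, -6], [48, -16]].
Row 1: (18)·1 + (-6)·y = 0
Row 2: (48)·1 + (-16)·y = 0
Solving gives y = 3.
Check: C·(1, 3) = (7, 21) = 7·(1, 3).

3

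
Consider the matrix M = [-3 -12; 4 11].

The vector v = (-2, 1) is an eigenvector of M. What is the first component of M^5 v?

-486

First find the eigenvalue: Mv = (-6, 3) = 3·(-2, 1), so λ = 3.
Then M^5 v = λ^5·v = 3^5·(-2, 1) = 243·(-2, 1) = (-486, 243).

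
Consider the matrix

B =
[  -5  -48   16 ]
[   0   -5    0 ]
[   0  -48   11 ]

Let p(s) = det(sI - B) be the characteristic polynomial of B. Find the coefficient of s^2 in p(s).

The coefficient of s^2 of det(sI - B) is −trace(B).
trace(B) = (-5) + (-5) + (11) = 1, so the coefficient is -1.

-1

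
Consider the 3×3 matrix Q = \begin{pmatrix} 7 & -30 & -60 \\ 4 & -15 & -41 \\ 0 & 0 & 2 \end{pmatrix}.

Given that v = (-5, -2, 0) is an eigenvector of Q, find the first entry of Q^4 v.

First find the eigenvalue: Qv = (25, 10, 0) = -5·(-5, -2, 0), so λ = -5.
Then Q^4 v = λ^4·v = (-5)^4·(-5, -2, 0) = 625·(-5, -2, 0) = (-3125, -1250, 0).

-3125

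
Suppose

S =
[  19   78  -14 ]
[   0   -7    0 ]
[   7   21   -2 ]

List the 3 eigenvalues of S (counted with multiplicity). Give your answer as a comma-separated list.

Set up det(λI - S) = 0.
Expanding the 3×3 determinant: p(λ) = λ^3 - 10λ^2 - 59λ + 420.
Since p(12) = 0, λ = 12 is a root.
Dividing by (λ - 12) leaves λ^2 + 2λ - 35.
The quadratic factors as (λ + 7)·(λ - 5).
Eigenvalues: -7, 5, 12.

-7, 5, 12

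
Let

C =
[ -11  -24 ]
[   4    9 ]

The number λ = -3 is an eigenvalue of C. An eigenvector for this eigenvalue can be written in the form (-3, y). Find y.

We need (C + 3I)v = 0.
C + 3I = [[-8, -24], [4, 12]].
Row 1: (-8)·-3 + (-24)·y = 0
Row 2: (4)·-3 + (12)·y = 0
Solving gives y = 1.
Check: C·(-3, 1) = (9, -3) = -3·(-3, 1).

1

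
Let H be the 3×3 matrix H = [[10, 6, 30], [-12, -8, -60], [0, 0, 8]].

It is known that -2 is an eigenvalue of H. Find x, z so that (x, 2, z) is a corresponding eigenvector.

-1, 0

We need (H + 2I)v = 0.
H + 2I = [[12, 6, 30], [-12, -6, -60], [0, 0, 10]].
Row 1: (12)·x + (6)·2 + (30)·z = 0
Row 2: (-12)·x + (-6)·2 + (-60)·z = 0
Row 3: (0)·x + (0)·2 + (10)·z = 0
Solving gives x = -1, z = 0.
Check: H·(-1, 2, 0) = (2, -4, 0) = -2·(-1, 2, 0).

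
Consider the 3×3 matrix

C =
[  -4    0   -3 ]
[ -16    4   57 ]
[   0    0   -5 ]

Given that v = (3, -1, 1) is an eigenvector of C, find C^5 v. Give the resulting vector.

First find the eigenvalue: Cv = (-15, 5, -5) = -5·(3, -1, 1), so λ = -5.
Then C^5 v = λ^5·v = (-5)^5·(3, -1, 1) = -3125·(3, -1, 1) = (-9375, 3125, -3125).

(-9375, 3125, -3125)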